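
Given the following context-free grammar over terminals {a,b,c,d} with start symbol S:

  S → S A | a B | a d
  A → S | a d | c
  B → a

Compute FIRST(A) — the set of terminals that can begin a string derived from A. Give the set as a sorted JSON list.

Compute FIRST by fixpoint:
[1]
  A via A→a d: +{a}
  A via A→c: +{c}
  B via B→a: +{a}
  S via S→a B: +{a}
  S: {a}  A: {a,c}  B: {a}
[2] (stable)
  S: {a}  A: {a,c}  B: {a}

FIRST(A) = ["a", "c"]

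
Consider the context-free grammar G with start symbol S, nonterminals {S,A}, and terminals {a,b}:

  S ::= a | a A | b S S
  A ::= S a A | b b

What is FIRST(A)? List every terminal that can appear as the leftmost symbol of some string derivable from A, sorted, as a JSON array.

Compute FIRST by fixpoint:
pass 1:
  A via A→b b: +{b}
  S via S→a: +{a}
  S via S→b S S: +{b}
  FIRST(S)={a,b}  FIRST(A)={b}
pass 2:
  A via A→S a A: +{a}
  FIRST(S)={a,b}  FIRST(A)={a,b}
pass 3: (stable)
  FIRST(S)={a,b}  FIRST(A)={a,b}

FIRST(A) = ["a", "b"]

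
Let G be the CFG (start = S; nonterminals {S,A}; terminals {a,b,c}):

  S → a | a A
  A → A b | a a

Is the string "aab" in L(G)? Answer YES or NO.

CNF form of G:
  S -> T1 A | a
  A -> A T0 | T1 T1
  T0 -> b
  T1 -> a

CYK table (by increasing span):
  [0..0]={S,T1}  "a"  orig:{S}
  [1..1]={S,T1}  "a"  orig:{S}
  [2..2]={T0}  "b"  orig:{}
  [0..1]={A}  "aa"
  [1..2]=∅  "ab"
  [0..2]={A}  "aab"

S ∉ T[0,2] ⇒ NO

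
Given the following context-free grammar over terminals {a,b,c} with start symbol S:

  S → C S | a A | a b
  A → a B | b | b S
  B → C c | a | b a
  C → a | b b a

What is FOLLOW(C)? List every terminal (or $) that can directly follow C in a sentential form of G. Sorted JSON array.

Compute FIRST by fixpoint:
iter 1:
  A via A→a B: +{a}
  A via A→b: +{b}
  B via B→a: +{a}
  B via B→b a: +{b}
  C via C→a: +{a}
  C via C→b b a: +{b}
  S via S→C S: +{a,b}
  FIRST(S)={a,b}  FIRST(A)={a,b}  FIRST(B)={a,b}  FIRST(C)={a,b}
iter 2: — fixpoint
  FIRST(S)={a,b}  FIRST(A)={a,b}  FIRST(B)={a,b}  FIRST(C)={a,b}

FOLLOW sets:
initialize: $ ∈ FOLLOW(S)
iter 1:
  B→C c: FOLLOW(C) ⊇ FIRST(c) = {c}; new: +{c}
  S→C S: FOLLOW(C) ⊇ FIRST(S) = {a,b}; new: +{a,b}
  S→a A: FOLLOW(A) ⊇ FOLLOW(S) ⊇ {$}; new: +{$}
  FOLLOW(S)={$}  FOLLOW(A)={$}  FOLLOW(B)={}  FOLLOW(C)={a,b,c}
iter 2:
  A→a B: FOLLOW(B) ⊇ FOLLOW(A) ⊇ {$}; new: +{$}
  FOLLOW(S)={$}  FOLLOW(A)={$}  FOLLOW(B)={$}  FOLLOW(C)={a,b,c}
iter 3: (no change)
  FOLLOW(S)={$}  FOLLOW(A)={$}  FOLLOW(B)={$}  FOLLOW(C)={a,b,c}

FOLLOW(C) = ["a", "b", "c"]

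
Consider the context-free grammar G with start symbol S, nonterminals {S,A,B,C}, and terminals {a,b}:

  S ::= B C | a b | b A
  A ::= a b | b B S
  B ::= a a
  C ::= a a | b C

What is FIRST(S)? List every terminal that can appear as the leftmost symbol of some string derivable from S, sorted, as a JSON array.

FIRST sets, iterate to fixpoint:
iter 1:
  A via A→a b: +{a}
  A via A→b B S: +{b}
  B via B→a a: +{a}
  C via C→a a: +{a}
  C via C→b C: +{b}
  S via S→B C: +{a}
  S via S→b A: +{b}
  FIRST(S)={a,b}  FIRST(A)={a,b}  FIRST(B)={a}  FIRST(C)={a,b}
iter 2: — fixpoint
  FIRST(S)={a,b}  FIRST(A)={a,b}  FIRST(B)={a}  FIRST(C)={a,b}

FIRST(S) = ["a", "b"]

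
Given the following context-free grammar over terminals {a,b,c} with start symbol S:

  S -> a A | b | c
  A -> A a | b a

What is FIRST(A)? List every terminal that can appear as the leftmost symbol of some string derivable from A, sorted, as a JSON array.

FIRST iteration:
pass 1:
  A via A→b a: +{b}
  S via S→a A: +{a}
  S via S→b: +{b}
  S via S→c: +{c}
  S: {a,b,c}  A: {b}
pass 2: — fixpoint
  S: {a,b,c}  A: {b}

FIRST(A) = ["b"]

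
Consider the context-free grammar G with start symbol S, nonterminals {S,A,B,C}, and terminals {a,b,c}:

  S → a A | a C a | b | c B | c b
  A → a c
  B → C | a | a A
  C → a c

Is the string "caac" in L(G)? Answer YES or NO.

Convert to CNF:
  S -> T0 A | T0 X3 | T1 B | T1 T2 | b
  A -> T0 T1
  B -> T0 A | T0 T1 | a
  C -> T0 T1
  T0 -> a
  T1 -> c
  T2 -> b
  X3 -> C T0

CYK fill:
  cell(0,0) c: {T1}  orig:{}
  cell(1,1) a: {B,T0}  orig:{B}
  cell(2,2) a: {B,T0}  orig:{B}
  cell(3,3) c: {T1}  orig:{}
  cell(0,1) ca: {S}
  cell(1,2) aa: ∅
  cell(2,3) ac: {A,B,C}
  cell(0,2) caa: ∅
  cell(1,3) aac: {B,S}
  cell(0,3) caac: {S}

S ∈ T[0,3] ⇒ YES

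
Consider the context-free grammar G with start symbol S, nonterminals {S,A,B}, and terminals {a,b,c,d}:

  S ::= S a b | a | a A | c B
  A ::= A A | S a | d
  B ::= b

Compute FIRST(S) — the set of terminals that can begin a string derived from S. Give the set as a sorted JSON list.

Compute FIRST by fixpoint:
[1]
  A via A→d: +{d}
  B via B→b: +{b}
  S via S→a: +{a}
  S via S→c B: +{c}
  FIRST[S]={a,c}  FIRST[A]={d}  FIRST[B]={b}
[2]
  A via A→S a: +{a,c}
  FIRST[S]={a,c}  FIRST[A]={a,c,d}  FIRST[B]={b}
[3] — fixpoint
  FIRST[S]={a,c}  FIRST[A]={a,c,d}  FIRST[B]={b}

FIRST(S) = ["a", "c"]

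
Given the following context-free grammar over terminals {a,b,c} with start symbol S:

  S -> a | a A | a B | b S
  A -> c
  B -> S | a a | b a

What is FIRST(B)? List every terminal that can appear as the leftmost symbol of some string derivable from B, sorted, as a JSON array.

FIRST iteration:
iter 1:
  A via A→c: +{c}
  B via B→a a: +{a}
  B via B→b a: +{b}
  S via S→a: +{a}
  S via S→b S: +{b}
  FIRST[S]={a,b}  FIRST[A]={c}  FIRST[B]={a,b}
iter 2: (no change)
  FIRST[S]={a,b}  FIRST[A]={c}  FIRST[B]={a,b}

FIRST(B) = ["a", "b"]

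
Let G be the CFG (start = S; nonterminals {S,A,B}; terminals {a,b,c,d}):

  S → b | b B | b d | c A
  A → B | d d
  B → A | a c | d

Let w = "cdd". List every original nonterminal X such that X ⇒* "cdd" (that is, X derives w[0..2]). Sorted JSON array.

CNF form of G:
  S -> T1 A | T3 B | T3 T2 | b
  A -> T0 T1 | T2 T2 | d
  B -> T0 T1 | T2 T2 | d
  T0 -> a
  T1 -> c
  T2 -> d
  T3 -> b

Fill CYK table bottom-up, restricted to cells inside w[0..2]:
  [0..0]={T1}  "c"  orig:{}
  [1..1]={A,B,T2}  "d"  orig:{A,B}
  [2..2]={A,B,T2}  "d"  orig:{A,B}
  [0..1]={S}  "cd"
  [1..2]={A,B}  "dd"
  [0..2]={S}  "cdd"

Original NTs in T[0,2] deriving "cdd": ["S"]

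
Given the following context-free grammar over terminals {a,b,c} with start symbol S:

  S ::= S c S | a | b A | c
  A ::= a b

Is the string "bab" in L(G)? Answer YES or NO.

CNF form of G:
  S -> S X3 | T1 A | a | c
  A -> T0 T1
  T0 -> a
  T1 -> b
  T2 -> c
  X3 -> T2 S

CYK fill:
  cell(0,0) b: {T1}  orig:{}
  cell(1,1) a: {S,T0}  orig:{S}
  cell(2,2) b: {T1}  orig:{}
  cell(0,1) ba: ∅
  cell(1,2) ab: {A}
  cell(0,2) bab: {S}

S ∈ T[0,2] ⇒ YES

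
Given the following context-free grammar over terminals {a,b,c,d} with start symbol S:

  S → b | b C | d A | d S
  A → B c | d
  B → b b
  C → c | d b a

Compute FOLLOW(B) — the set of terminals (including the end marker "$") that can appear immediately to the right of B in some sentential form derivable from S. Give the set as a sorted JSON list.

Compute FIRST by fixpoint:
[1]
  A via A→d: +{d}
  B via B→b b: +{b}
  C via C→c: +{c}
  C via C→d b a: +{d}
  S via S→b: +{b}
  S via S→d A: +{d}
  FIRST[S]={b,d}  FIRST[A]={d}  FIRST[B]={b}  FIRST[C]={c,d}
[2]
  A via A→B c: +{b}
  FIRST[S]={b,d}  FIRST[A]={b,d}  FIRST[B]={b}  FIRST[C]={c,d}
[3] done
  FIRST[S]={b,d}  FIRST[A]={b,d}  FIRST[B]={b}  FIRST[C]={c,d}

FOLLOW sets:
FOLLOW(S) := {$}
[1]
  A→B c: FOLLOW(B) ⊇ FIRST(c) = {c}; new: +{c}
  S→b C: FOLLOW(C) ⊇ FOLLOW(S) ⊇ {$}; new: +{$}
  S→d A: FOLLOW(A) ⊇ FOLLOW(S) ⊇ {$}; new: +{$}
  S: {$}  A: {$}  B: {c}  C: {$}
[2] — fixpoint
  S: {$}  A: {$}  B: {c}  C: {$}

FOLLOW(B) = ["c"]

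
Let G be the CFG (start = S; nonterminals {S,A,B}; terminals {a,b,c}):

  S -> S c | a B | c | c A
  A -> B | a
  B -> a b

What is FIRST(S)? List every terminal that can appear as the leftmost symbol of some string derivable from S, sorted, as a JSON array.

FIRST iteration:
iter 1:
  A via A→a: +{a}
  B via B→a b: +{a}
  S via S→a B: +{a}
  S via S→c: +{c}
  FIRST[S]={a,c}  FIRST[A]={a}  FIRST[B]={a}
iter 2: (no change)
  FIRST[S]={a,c}  FIRST[A]={a}  FIRST[B]={a}

FIRST(S) = ["a", "c"]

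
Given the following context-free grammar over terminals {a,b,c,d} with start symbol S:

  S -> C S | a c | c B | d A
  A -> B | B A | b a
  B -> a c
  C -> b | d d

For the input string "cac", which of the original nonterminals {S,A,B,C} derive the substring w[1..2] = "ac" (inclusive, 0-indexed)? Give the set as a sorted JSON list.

CNF form of G:
  S -> C S | T0 T1 | T1 B | T3 A
  A -> B A | T0 T1 | T2 T0
  B -> T0 T1
  C -> T3 T3 | b
  T0 -> a
  T1 -> c
  T2 -> b
  T3 -> d

CYK fill — only the sub-triangle for w[1..2]:
  T[1,1] 'a' = {T0}  orig:{}
  T[2,2] 'c' = {T1}  orig:{}
  T[1,2] 'ac' = {A,B,S}

Original NTs in T[1,2] deriving "ac": ["A", "B", "S"]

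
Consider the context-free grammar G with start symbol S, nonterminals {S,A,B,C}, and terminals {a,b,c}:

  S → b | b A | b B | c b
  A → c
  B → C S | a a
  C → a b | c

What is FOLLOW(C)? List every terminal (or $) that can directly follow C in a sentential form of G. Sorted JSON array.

FIRST iteration:
iter 1:
  A via A→c: +{c}
  B via B→a a: +{a}
  C via C→a b: +{a}
  C via C→c: +{c}
  S via S→b: +{b}
  S via S→c b: +{c}
  FIRST(S)={b,c}  FIRST(A)={c}  FIRST(B)={a}  FIRST(C)={a,c}
iter 2:
  B via B→C S: +{c}
  FIRST(S)={b,c}  FIRST(A)={c}  FIRST(B)={a,c}  FIRST(C)={a,c}
iter 3: (no change)
  FIRST(S)={b,c}  FIRST(A)={c}  FIRST(B)={a,c}  FIRST(C)={a,c}

FOLLOW iteration:
seed FOLLOW(S) with $
[1]
  B→C S: FOLLOW(C) ⊇ FIRST(S) = {b,c}; new: +{b,c}
  S→b A: FOLLOW(A) ⊇ FOLLOW(S) ⊇ {$}; new: +{$}
  S→b B: FOLLOW(B) ⊇ FOLLOW(S) ⊇ {$}; new: +{$}
  S: {$}  A: {$}  B: {$}  C: {b,c}
[2] (no change)
  S: {$}  A: {$}  B: {$}  C: {b,c}

FOLLOW(C) = ["b", "c"]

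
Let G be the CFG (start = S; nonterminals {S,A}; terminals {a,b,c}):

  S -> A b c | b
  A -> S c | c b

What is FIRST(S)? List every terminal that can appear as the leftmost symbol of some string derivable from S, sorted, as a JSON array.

FIRST sets, iterate to fixpoint:
pass 1:
  A via A→c b: +{c}
  S via S→A b c: +{c}
  S via S→b: +{b}
  S: {b,c}  A: {c}
pass 2:
  A via A→S c: +{b}
  S: {b,c}  A: {b,c}
pass 3: (stable)
  S: {b,c}  A: {b,c}

FIRST(S) = ["b", "c"]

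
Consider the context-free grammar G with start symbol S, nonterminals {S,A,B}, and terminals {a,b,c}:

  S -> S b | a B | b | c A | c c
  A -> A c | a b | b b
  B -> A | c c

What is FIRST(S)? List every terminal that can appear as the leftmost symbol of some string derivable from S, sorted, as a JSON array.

FIRST iteration:
[1]
  A via A→a b: +{a}
  A via A→b b: +{b}
  B via B→A: +{a,b}
  B via B→c c: +{c}
  S via S→a B: +{a}
  S via S→b: +{b}
  S via S→c A: +{c}
  FIRST[S]={a,b,c}  FIRST[A]={a,b}  FIRST[B]={a,b,c}
[2] (no change)
  FIRST[S]={a,b,c}  FIRST[A]={a,b}  FIRST[B]={a,b,c}

FIRST(S) = ["a", "b", "c"]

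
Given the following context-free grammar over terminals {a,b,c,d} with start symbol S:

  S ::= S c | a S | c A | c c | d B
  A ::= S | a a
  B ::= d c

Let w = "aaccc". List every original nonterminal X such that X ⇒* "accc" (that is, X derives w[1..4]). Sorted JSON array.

Convert to CNF:
  S -> S T0 | T0 A | T0 T0 | T1 S | T2 B
  A -> S T0 | T0 A | T0 T0 | T1 S | T1 T1 | T2 B
  B -> T2 T0
  T0 -> c
  T1 -> a
  T2 -> d

CYK fill — only the sub-triangle for w[1..4]:
  cell(1,1) a: {T1}  orig:{}
  cell(2,2) c: {T0}  orig:{}
  cell(3,3) c: {T0}  orig:{}
  cell(4,4) c: {T0}  orig:{}
  cell(1,2) ac: ∅
  cell(2,3) cc: {A,S}
  cell(3,4) cc: {A,S}
  cell(1,3) acc: {A,S}
  cell(2,4) ccc: {A,S}
  cell(1,4) accc: {A,S}

Original NTs in T[1,4] deriving "accc": ["A", "S"]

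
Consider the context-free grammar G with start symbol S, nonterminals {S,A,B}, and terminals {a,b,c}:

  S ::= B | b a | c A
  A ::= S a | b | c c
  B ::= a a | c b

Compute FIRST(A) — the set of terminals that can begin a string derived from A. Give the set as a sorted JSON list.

FIRST sets, iterate to fixpoint:
[1]
  A via A→b: +{b}
  A via A→c c: +{c}
  B via B→a a: +{a}
  B via B→c b: +{c}
  S via S→B: +{a,c}
  S via S→b a: +{b}
  S: {a,b,c}  A: {b,c}  B: {a,c}
[2]
  A via A→S a: +{a}
  S: {a,b,c}  A: {a,b,c}  B: {a,c}
[3] — fixpoint
  S: {a,b,c}  A: {a,b,c}  B: {a,c}

FIRST(A) = ["a", "b", "c"]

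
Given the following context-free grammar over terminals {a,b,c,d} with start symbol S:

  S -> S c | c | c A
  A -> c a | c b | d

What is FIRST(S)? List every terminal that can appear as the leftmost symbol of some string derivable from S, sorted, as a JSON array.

FIRST iteration:
round 1:
  A via A→c a: +{c}
  A via A→d: +{d}
  S via S→c: +{c}
  FIRST[S]={c}  FIRST[A]={c,d}
round 2: done
  FIRST[S]={c}  FIRST[A]={c,d}

FIRST(S) = ["c"]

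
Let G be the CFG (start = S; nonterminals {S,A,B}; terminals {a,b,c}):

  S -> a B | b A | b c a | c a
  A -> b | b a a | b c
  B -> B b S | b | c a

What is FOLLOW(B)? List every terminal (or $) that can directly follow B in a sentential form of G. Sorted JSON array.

FIRST sets, iterate to fixpoint:
round 1:
  A via A→b: +{b}
  B via B→b: +{b}
  B via B→c a: +{c}
  S via S→a B: +{a}
  S via S→b A: +{b}
  S via S→c a: +{c}
  FIRST[S]={a,b,c}  FIRST[A]={b}  FIRST[B]={b,c}
round 2: (stable)
  FIRST[S]={a,b,c}  FIRST[A]={b}  FIRST[B]={b,c}

FOLLOW iteration:
initialize: $ ∈ FOLLOW(S)
round 1:
  B→B b S: FOLLOW(B) ⊇ FIRST(b) = {b}; new: +{b}
  B→B b S: FOLLOW(S) ⊇ FOLLOW(B) ⊇ {b}; new: +{b}
  S→a B: FOLLOW(B) ⊇ FOLLOW(S) ⊇ {$,b}; new: +{$}
  S→b A: FOLLOW(A) ⊇ FOLLOW(S) ⊇ {$,b}; new: +{$,b}
  FOLLOW[S]={$,b}  FOLLOW[A]={$,b}  FOLLOW[B]={$,b}
round 2: done
  FOLLOW[S]={$,b}  FOLLOW[A]={$,b}  FOLLOW[B]={$,b}

FOLLOW(B) = ["$", "b"]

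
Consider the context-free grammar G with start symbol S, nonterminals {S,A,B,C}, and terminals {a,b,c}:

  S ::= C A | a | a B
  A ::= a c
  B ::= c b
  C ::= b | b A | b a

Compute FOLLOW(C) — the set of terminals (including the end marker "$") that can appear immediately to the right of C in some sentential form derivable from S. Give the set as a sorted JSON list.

Compute FIRST by fixpoint:
iter 1:
  A via A→a c: +{a}
  B via B→c b: +{c}
  C via C→b: +{b}
  S via S→C A: +{b}
  S via S→a: +{a}
  FIRST[S]={a,b}  FIRST[A]={a}  FIRST[B]={c}  FIRST[C]={b}
iter 2: (stable)
  FIRST[S]={a,b}  FIRST[A]={a}  FIRST[B]={c}  FIRST[C]={b}

Compute FOLLOW by fixpoint:
seed FOLLOW(S) with $
[1]
  S→C A: FOLLOW(C) ⊇ FIRST(A) = {a}; new: +{a}
  S→C A: FOLLOW(A) ⊇ FOLLOW(S) ⊇ {$}; new: +{$}
  S→a B: FOLLOW(B) ⊇ FOLLOW(S) ⊇ {$}; new: +{$}
  FOLLOW(S)={$}  FOLLOW(A)={$}  FOLLOW(B)={$}  FOLLOW(C)={a}
[2]
  C→b A: FOLLOW(A) ⊇ FOLLOW(C) ⊇ {a}; new: +{a}
  FOLLOW(S)={$}  FOLLOW(A)={$,a}  FOLLOW(B)={$}  FOLLOW(C)={a}
[3] (stable)
  FOLLOW(S)={$}  FOLLOW(A)={$,a}  FOLLOW(B)={$}  FOLLOW(C)={a}

FOLLOW(C) = ["a"]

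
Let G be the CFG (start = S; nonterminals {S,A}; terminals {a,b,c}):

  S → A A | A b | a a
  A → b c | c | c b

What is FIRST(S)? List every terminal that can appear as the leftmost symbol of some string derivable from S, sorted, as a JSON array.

Compute FIRST by fixpoint:
iter 1:
  A via A→b c: +{b}
  A via A→c: +{c}
  S via S→A A: +{b,c}
  S via S→a a: +{a}
  FIRST[S]={a,b,c}  FIRST[A]={b,c}
iter 2: (no change)
  FIRST[S]={a,b,c}  FIRST[A]={b,c}

FIRST(S) = ["a", "b", "c"]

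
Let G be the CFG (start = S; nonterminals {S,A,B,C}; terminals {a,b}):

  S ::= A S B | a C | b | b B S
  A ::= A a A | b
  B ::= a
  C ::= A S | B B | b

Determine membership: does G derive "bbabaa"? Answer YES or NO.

Convert to CNF:
  S -> A X3 | T0 C | T1 X4 | b
  A -> A X2 | b
  B -> a
  C -> A S | B B | b
  T0 -> a
  T1 -> b
  X2 -> T0 A
  X3 -> S B
  X4 -> B S

Fill CYK table bottom-up:
  T[0,0] 'b' = {A,C,S,T1}  orig:{A,C,S}
  T[1,1] 'b' = {A,C,S,T1}  orig:{A,C,S}
  T[2,2] 'a' = {B,T0}  orig:{B}
  T[3,3] 'b' = {A,C,S,T1}  orig:{A,C,S}
  T[4,4] 'a' = {B,T0}  orig:{B}
  T[5,5] 'a' = {B,T0}  orig:{B}
  T[0,1] 'bb' = {C}
  T[1,2] 'ba' = {X3}  orig:{}
  T[2,3] 'ab' = {S,X2,X4}  orig:{S}
  T[3,4] 'ba' = {X3}  orig:{}
  T[4,5] 'aa' = {C}
  T[0,2] 'bba' = {S}
  T[1,3] 'bab' = {A,C,S}
  T[2,4] 'aba' = {X3}  orig:{}
  T[3,5] 'baa' = ∅
  T[0,3] 'bbab' = {C}
  T[1,4] 'baba' = {S,X3}  orig:{S}
  T[2,5] 'abaa' = ∅
  T[0,4] 'bbaba' = {C,S}
  T[1,5] 'babaa' = {X3}  orig:{}
  T[0,5] 'bbabaa' = {S,X3}  orig:{S}

S ∈ T[0,5] ⇒ YES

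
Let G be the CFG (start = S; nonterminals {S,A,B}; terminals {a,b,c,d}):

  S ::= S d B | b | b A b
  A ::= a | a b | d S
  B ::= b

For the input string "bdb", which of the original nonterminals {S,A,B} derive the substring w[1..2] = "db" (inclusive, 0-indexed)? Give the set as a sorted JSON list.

Convert to CNF:
  S -> S X3 | T1 X4 | b
  A -> T0 T1 | T2 S | a
  B -> b
  T0 -> a
  T1 -> b
  T2 -> d
  X3 -> T2 B
  X4 -> A T1

CYK table (by increasing span) — only the sub-triangle for w[1..2]:
  T[1,1] 'd' = {T2}  orig:{}
  T[2,2] 'b' = {B,S,T1}  orig:{B,S}
  T[1,2] 'db' = {A,X3}  orig:{A}

Original NTs in T[1,2] deriving "db": ["A"]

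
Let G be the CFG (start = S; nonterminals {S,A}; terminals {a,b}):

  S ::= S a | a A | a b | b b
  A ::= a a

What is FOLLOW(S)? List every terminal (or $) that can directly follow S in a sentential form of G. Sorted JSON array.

FIRST iteration:
round 1:
  A via A→a a: +{a}
  S via S→a A: +{a}
  S via S→b b: +{b}
  FIRST(S)={a,b}  FIRST(A)={a}
round 2: done
  FIRST(S)={a,b}  FIRST(A)={a}

FOLLOW iteration:
FOLLOW(S) := {$}
pass 1:
  S→S a: FOLLOW(S) ⊇ FIRST(a) = {a}; new: +{a}
  S→a A: FOLLOW(A) ⊇ FOLLOW(S) ⊇ {$,a}; new: +{$,a}
  S: {$,a}  A: {$,a}
pass 2: done
  S: {$,a}  A: {$,a}

FOLLOW(S) = ["$", "a"]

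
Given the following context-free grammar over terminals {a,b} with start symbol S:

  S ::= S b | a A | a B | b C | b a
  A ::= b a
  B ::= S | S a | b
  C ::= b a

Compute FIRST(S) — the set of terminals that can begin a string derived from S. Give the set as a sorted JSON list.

FIRST iteration:
round 1:
  A via A→b a: +{b}
  B via B→b: +{b}
  C via C→b a: +{b}
  S via S→a A: +{a}
  S via S→b C: +{b}
  FIRST[S]={a,b}  FIRST[A]={b}  FIRST[B]={b}  FIRST[C]={b}
round 2:
  B via B→S: +{a}
  FIRST[S]={a,b}  FIRST[A]={b}  FIRST[B]={a,b}  FIRST[C]={b}
round 3: (stable)
  FIRST[S]={a,b}  FIRST[A]={b}  FIRST[B]={a,b}  FIRST[C]={b}

FIRST(S) = ["a", "b"]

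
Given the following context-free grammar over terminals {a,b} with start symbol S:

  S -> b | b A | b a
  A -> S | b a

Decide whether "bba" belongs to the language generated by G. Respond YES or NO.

CNF form of G:
  S -> T0 A | T0 T1 | b
  A -> T0 A | T0 T1 | b
  T0 -> b
  T1 -> a

CYK table (by increasing span):
  cell(0,0) b: {A,S,T0}  orig:{A,S}
  cell(1,1) b: {A,S,T0}  orig:{A,S}
  cell(2,2) a: {T1}  orig:{}
  cell(0,1) bb: {A,S}
  cell(1,2) ba: {A,S}
  cell(0,2) bba: {A,S}

S ∈ T[0,2] ⇒ YES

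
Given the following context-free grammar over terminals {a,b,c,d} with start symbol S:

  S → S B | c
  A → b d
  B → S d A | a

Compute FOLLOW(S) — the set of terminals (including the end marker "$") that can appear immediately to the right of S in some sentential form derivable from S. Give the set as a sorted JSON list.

Compute FIRST by fixpoint:
iter 1:
  A via A→b d: +{b}
  B via B→a: +{a}
  S via S→c: +{c}
  FIRST[S]={c}  FIRST[A]={b}  FIRST[B]={a}
iter 2:
  B via B→S d A: +{c}
  FIRST[S]={c}  FIRST[A]={b}  FIRST[B]={a,c}
iter 3: done
  FIRST[S]={c}  FIRST[A]={b}  FIRST[B]={a,c}

FOLLOW sets:
initialize: $ ∈ FOLLOW(S)
round 1:
  B→S d A: FOLLOW(S) ⊇ FIRST(d) = {d}; new: +{d}
  S→S B: FOLLOW(S) ⊇ FIRST(B) = {a,c}; new: +{a,c}
  S→S B: FOLLOW(B) ⊇ FOLLOW(S) ⊇ {$,a,c,d}; new: +{$,a,c,d}
  FOLLOW[S]={$,a,c,d}  FOLLOW[A]={}  FOLLOW[B]={$,a,c,d}
round 2:
  B→S d A: FOLLOW(A) ⊇ FOLLOW(B) ⊇ {$,a,c,d}; new: +{$,a,c,d}
  FOLLOW[S]={$,a,c,d}  FOLLOW[A]={$,a,c,d}  FOLLOW[B]={$,a,c,d}
round 3: (stable)
  FOLLOW[S]={$,a,c,d}  FOLLOW[A]={$,a,c,d}  FOLLOW[B]={$,a,c,d}

FOLLOW(S) = ["$", "a", "c", "d"]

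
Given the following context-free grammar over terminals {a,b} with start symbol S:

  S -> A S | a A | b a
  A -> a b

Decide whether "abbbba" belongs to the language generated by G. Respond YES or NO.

CNF form of G:
  S -> A S | T0 A | T1 T0
  A -> T0 T1
  T0 -> a
  T1 -> b

CYK table (by increasing span):
  [0..0]={T0}  "a"  orig:{}
  [1..1]={T1}  "b"  orig:{}
  [2..2]={T1}  "b"  orig:{}
  [3..3]={T1}  "b"  orig:{}
  [4..4]={T1}  "b"  orig:{}
  [5..5]={T0}  "a"  orig:{}
  [0..1]={A}  "ab"
  [1..2]=∅  "bb"
  [2..3]=∅  "bb"
  [3..4]=∅  "bb"
  [4..5]={S}  "ba"
  [0..2]=∅  "abb"
  [1..3]=∅  "bbb"
  [2..4]=∅  "bbb"
  [3..5]=∅  "bba"
  [0..3]=∅  "abbb"
  [1..4]=∅  "bbbb"
  [2..5]=∅  "bbba"
  [0..4]=∅  "abbbb"
  [1..5]=∅  "bbbba"
  [0..5]=∅  "abbbba"

S ∉ T[0,5] ⇒ NO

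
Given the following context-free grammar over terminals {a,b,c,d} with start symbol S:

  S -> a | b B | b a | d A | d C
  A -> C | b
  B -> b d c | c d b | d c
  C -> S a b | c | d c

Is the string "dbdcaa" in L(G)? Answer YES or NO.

Convert to CNF:
  S -> T1 B | T1 T0 | T2 A | T2 C | a
  A -> S X4 | T2 T3 | b | c
  B -> T1 X5 | T2 T3 | T3 X6
  C -> S X7 | T2 T3 | c
  T0 -> a
  T1 -> b
  T2 -> d
  T3 -> c
  X4 -> T0 T1
  X5 -> T2 T3
  X6 -> T2 T1
  X7 -> T0 T1

CYK table (by increasing span):
  cell(0,0) d: {T2}  orig:{}
  cell(1,1) b: {A,T1}  orig:{A}
  cell(2,2) d: {T2}  orig:{}
  cell(3,3) c: {A,C,T3}  orig:{A,C}
  cell(4,4) a: {S,T0}  orig:{S}
  cell(5,5) a: {S,T0}  orig:{S}
  cell(0,1) db: {S,X6}  orig:{S}
  cell(1,2) bd: ∅
  cell(2,3) dc: {A,B,C,S,X5}  orig:{A,B,C,S}
  cell(3,4) ca: ∅
  cell(4,5) aa: ∅
  cell(0,2) dbd: ∅
  cell(1,3) bdc: {B,S}
  cell(2,4) dca: ∅
  cell(3,5) caa: ∅
  cell(0,3) dbdc: ∅
  cell(1,4) bdca: ∅
  cell(2,5) dcaa: ∅
  cell(0,4) dbdca: ∅
  cell(1,5) bdcaa: ∅
  cell(0,5) dbdcaa: ∅

S ∉ T[0,5] ⇒ NO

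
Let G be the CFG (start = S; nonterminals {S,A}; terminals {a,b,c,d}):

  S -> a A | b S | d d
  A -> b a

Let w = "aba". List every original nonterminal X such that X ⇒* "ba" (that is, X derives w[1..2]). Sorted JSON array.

Convert to CNF:
  S -> T0 S | T1 A | T2 T2
  A -> T0 T1
  T0 -> b
  T1 -> a
  T2 -> d

CYK table (by increasing span) (cells [i..j] with 1 ≤ i ≤ j ≤ 2 only):
  cell(1,1) b: {T0}  orig:{}
  cell(2,2) a: {T1}  orig:{}
  cell(1,2) ba: {A}

Original NTs in T[1,2] deriving "ba": ["A"]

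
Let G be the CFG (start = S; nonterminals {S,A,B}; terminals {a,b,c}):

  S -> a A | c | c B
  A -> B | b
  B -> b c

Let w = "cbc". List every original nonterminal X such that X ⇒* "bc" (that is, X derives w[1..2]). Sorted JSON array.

Convert to CNF:
  S -> T1 B | T2 A | c
  A -> T0 T1 | b
  B -> T0 T1
  T0 -> b
  T1 -> c
  T2 -> a

CYK fill (cells [i..j] with 1 ≤ i ≤ j ≤ 2 only):
  [1..1]={A,T0}  "b"  orig:{A}
  [2..2]={S,T1}  "c"  orig:{S}
  [1..2]={A,B}  "bc"

Original NTs in T[1,2] deriving "bc": ["A", "B"]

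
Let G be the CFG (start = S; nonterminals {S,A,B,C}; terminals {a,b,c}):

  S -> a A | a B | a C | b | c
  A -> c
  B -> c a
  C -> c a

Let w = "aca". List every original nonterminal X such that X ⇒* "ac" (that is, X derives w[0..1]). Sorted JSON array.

Convert to CNF:
  S -> T1 A | T1 B | T1 C | b | c
  A -> c
  B -> T0 T1
  C -> T0 T1
  T0 -> c
  T1 -> a

CYK table (by increasing span) — only the sub-triangle for w[0..1]:
  T[0,0] 'a' = {T1}  orig:{}
  T[1,1] 'c' = {A,S,T0}  orig:{A,S}
  T[0,1] 'ac' = {S}

Original NTs in T[0,1] deriving "ac": ["S"]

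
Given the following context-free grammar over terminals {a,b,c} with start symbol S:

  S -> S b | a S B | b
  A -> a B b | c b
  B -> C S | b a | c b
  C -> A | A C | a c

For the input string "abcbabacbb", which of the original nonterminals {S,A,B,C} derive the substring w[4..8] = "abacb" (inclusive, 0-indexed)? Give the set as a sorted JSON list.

CNF form of G:
  S -> S T1 | T0 X5 | b
  A -> T0 X3 | T2 T1
  B -> C S | T1 T0 | T2 T1
  C -> A C | T0 T2 | T0 X4 | T2 T1
  T0 -> a
  T1 -> b
  T2 -> c
  X3 -> B T1
  X4 -> B T1
  X5 -> S B

Fill CYK table bottom-up — only the sub-triangle for w[4..8]:
  [4..4]={T0}  "a"  orig:{}
  [5..5]={S,T1}  "b"  orig:{S}
  [6..6]={T0}  "a"  orig:{}
  [7..7]={T2}  "c"  orig:{}
  [8..8]={S,T1}  "b"  orig:{S}
  [4..5]=∅  "ab"
  [5..6]={B}  "ba"
  [6..7]={C}  "ac"
  [7..8]={A,B,C}  "cb"
  [4..6]=∅  "aba"
  [5..7]=∅  "bac"
  [6..8]={B}  "acb"
  [4..7]=∅  "abac"
  [5..8]={X5}  "bacb"  orig:{}
  [4..8]={S}  "abacb"

Original NTs in T[4,8] deriving "abacb": ["S"]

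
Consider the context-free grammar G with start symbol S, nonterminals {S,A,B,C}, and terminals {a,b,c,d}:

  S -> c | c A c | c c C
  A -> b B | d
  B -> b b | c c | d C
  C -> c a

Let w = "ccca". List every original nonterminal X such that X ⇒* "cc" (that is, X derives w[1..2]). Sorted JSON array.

CNF form of G:
  S -> T1 X4 | T1 X5 | c
  A -> T0 B | d
  B -> T0 T0 | T1 T1 | T2 C
  C -> T1 T3
  T0 -> b
  T1 -> c
  T2 -> d
  T3 -> a
  X4 -> A T1
  X5 -> T1 C

CYK table (by increasing span) — only the sub-triangle for w[1..2]:
  T[1,1] 'c' = {S,T1}  orig:{S}
  T[2,2] 'c' = {S,T1}  orig:{S}
  T[1,2] 'cc' = {B}

Original NTs in T[1,2] deriving "cc": ["B"]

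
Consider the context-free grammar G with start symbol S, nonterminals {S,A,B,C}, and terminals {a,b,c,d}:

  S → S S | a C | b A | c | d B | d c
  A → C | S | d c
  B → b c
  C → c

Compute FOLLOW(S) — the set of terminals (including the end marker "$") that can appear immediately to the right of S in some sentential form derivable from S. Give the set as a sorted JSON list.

FIRST sets, iterate to fixpoint:
pass 1:
  A via A→d c: +{d}
  B via B→b c: +{b}
  C via C→c: +{c}
  S via S→a C: +{a}
  S via S→b A: +{b}
  S via S→c: +{c}
  S via S→d B: +{d}
  FIRST[S]={a,b,c,d}  FIRST[A]={d}  FIRST[B]={b}  FIRST[C]={c}
pass 2:
  A via A→C: +{c}
  A via A→S: +{a,b}
  FIRST[S]={a,b,c,d}  FIRST[A]={a,b,c,d}  FIRST[B]={b}  FIRST[C]={c}
pass 3: (no change)
  FIRST[S]={a,b,c,d}  FIRST[A]={a,b,c,d}  FIRST[B]={b}  FIRST[C]={c}

FOLLOW iteration:
seed FOLLOW(S) with $
round 1:
  S→S S: FOLLOW(S) ⊇ FIRST(S) = {a,b,c,d}; new: +{a,b,c,d}
  S→a C: FOLLOW(C) ⊇ FOLLOW(S) ⊇ {$,a,b,c,d}; new: +{$,a,b,c,d}
  S→b A: FOLLOW(A) ⊇ FOLLOW(S) ⊇ {$,a,b,c,d}; new: +{$,a,b,c,d}
  S→d B: FOLLOW(B) ⊇ FOLLOW(S) ⊇ {$,a,b,c,d}; new: +{$,a,b,c,d}
  FOLLOW(S)={$,a,b,c,d}  FOLLOW(A)={$,a,b,c,d}  FOLLOW(B)={$,a,b,c,d}  FOLLOW(C)={$,a,b,c,d}
round 2: (stable)
  FOLLOW(S)={$,a,b,c,d}  FOLLOW(A)={$,a,b,c,d}  FOLLOW(B)={$,a,b,c,d}  FOLLOW(C)={$,a,b,c,d}

FOLLOW(S) = ["$", "a", "b", "c", "d"]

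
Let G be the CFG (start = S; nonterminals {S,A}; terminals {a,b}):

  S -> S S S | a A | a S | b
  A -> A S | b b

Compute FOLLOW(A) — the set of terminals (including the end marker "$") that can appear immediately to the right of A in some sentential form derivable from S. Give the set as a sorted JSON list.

FIRST iteration:
[1]
  A via A→b b: +{b}
  S via S→a A: +{a}
  S via S→b: +{b}
  FIRST(S)={a,b}  FIRST(A)={b}
[2] (no change)
  FIRST(S)={a,b}  FIRST(A)={b}

Compute FOLLOW by fixpoint:
seed FOLLOW(S) with $
[1]
  A→A S: FOLLOW(A) ⊇ FIRST(S) = {a,b}; new: +{a,b}
  A→A S: FOLLOW(S) ⊇ FOLLOW(A) ⊇ {a,b}; new: +{a,b}
  S→a A: FOLLOW(A) ⊇ FOLLOW(S) ⊇ {$,a,b}; new: +{$}
  FOLLOW(S)={$,a,b}  FOLLOW(A)={$,a,b}
[2] done
  FOLLOW(S)={$,a,b}  FOLLOW(A)={$,a,b}

FOLLOW(A) = ["$", "a", "b"]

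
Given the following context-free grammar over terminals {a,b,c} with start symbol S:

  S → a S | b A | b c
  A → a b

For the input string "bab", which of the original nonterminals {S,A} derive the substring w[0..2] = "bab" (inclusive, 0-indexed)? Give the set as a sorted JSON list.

CNF form of G:
  S -> T0 S | T1 A | T1 T2
  A -> T0 T1
  T0 -> a
  T1 -> b
  T2 -> c

CYK fill, restricted to cells inside w[0..2]:
  T[0,0] 'b' = {T1}  orig:{}
  T[1,1] 'a' = {T0}  orig:{}
  T[2,2] 'b' = {T1}  orig:{}
  T[0,1] 'ba' = ∅
  T[1,2] 'ab' = {A}
  T[0,2] 'bab' = {S}

Original NTs in T[0,2] deriving "bab": ["S"]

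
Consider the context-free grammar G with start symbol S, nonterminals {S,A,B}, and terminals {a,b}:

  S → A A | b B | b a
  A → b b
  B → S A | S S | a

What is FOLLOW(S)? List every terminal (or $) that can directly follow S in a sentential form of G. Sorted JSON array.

FIRST sets, iterate to fixpoint:
[1]
  A via A→b b: +{b}
  B via B→a: +{a}
  S via S→A A: +{b}
  FIRST(S)={b}  FIRST(A)={b}  FIRST(B)={a}
[2]
  B via B→S A: +{b}
  FIRST(S)={b}  FIRST(A)={b}  FIRST(B)={a,b}
[3] done
  FIRST(S)={b}  FIRST(A)={b}  FIRST(B)={a,b}

FOLLOW iteration:
seed FOLLOW(S) with $
round 1:
  B→S A: FOLLOW(S) ⊇ FIRST(A) = {b}; new: +{b}
  S→A A: FOLLOW(A) ⊇ FIRST(A) = {b}; new: +{b}
  S→A A: FOLLOW(A) ⊇ FOLLOW(S) ⊇ {$,b}; new: +{$}
  S→b B: FOLLOW(B) ⊇ FOLLOW(S) ⊇ {$,b}; new: +{$,b}
  FOLLOW(S)={$,b}  FOLLOW(A)={$,b}  FOLLOW(B)={$,b}
round 2: (no change)
  FOLLOW(S)={$,b}  FOLLOW(A)={$,b}  FOLLOW(B)={$,b}

FOLLOW(S) = ["$", "b"]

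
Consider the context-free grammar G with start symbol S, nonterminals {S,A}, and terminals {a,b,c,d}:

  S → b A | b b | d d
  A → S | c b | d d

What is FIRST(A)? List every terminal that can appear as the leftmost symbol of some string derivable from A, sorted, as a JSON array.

Compute FIRST by fixpoint:
iter 1:
  A via A→c b: +{c}
  A via A→d d: +{d}
  S via S→b A: +{b}
  S via S→d d: +{d}
  S: {b,d}  A: {c,d}
iter 2:
  A via A→S: +{b}
  S: {b,d}  A: {b,c,d}
iter 3: done
  S: {b,d}  A: {b,c,d}

FIRST(A) = ["b", "c", "d"]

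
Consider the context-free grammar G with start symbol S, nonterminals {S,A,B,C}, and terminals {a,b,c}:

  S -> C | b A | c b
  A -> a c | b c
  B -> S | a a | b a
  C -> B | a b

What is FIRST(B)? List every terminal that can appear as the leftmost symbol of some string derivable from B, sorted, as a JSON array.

FIRST iteration:
round 1:
  A via A→a c: +{a}
  A via A→b c: +{b}
  B via B→a a: +{a}
  B via B→b a: +{b}
  C via C→B: +{a,b}
  S via S→C: +{a,b}
  S via S→c b: +{c}
  FIRST(S)={a,b,c}  FIRST(A)={a,b}  FIRST(B)={a,b}  FIRST(C)={a,b}
round 2:
  B via B→S: +{c}
  C via C→B: +{c}
  FIRST(S)={a,b,c}  FIRST(A)={a,b}  FIRST(B)={a,b,c}  FIRST(C)={a,b,c}
round 3: — fixpoint
  FIRST(S)={a,b,c}  FIRST(A)={a,b}  FIRST(B)={a,b,c}  FIRST(C)={a,b,c}

FIRST(B) = ["a", "b", "c"]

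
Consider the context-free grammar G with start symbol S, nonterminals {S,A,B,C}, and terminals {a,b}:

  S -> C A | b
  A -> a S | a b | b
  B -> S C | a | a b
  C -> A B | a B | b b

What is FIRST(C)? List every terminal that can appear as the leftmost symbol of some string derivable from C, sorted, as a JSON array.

FIRST iteration:
[1]
  A via A→a S: +{a}
  A via A→b: +{b}
  B via B→a: +{a}
  C via C→A B: +{a,b}
  S via S→C A: +{a,b}
  FIRST(S)={a,b}  FIRST(A)={a,b}  FIRST(B)={a}  FIRST(C)={a,b}
[2]
  B via B→S C: +{b}
  FIRST(S)={a,b}  FIRST(A)={a,b}  FIRST(B)={a,b}  FIRST(C)={a,b}
[3] (no change)
  FIRST(S)={a,b}  FIRST(A)={a,b}  FIRST(B)={a,b}  FIRST(C)={a,b}

FIRST(C) = ["a", "b"]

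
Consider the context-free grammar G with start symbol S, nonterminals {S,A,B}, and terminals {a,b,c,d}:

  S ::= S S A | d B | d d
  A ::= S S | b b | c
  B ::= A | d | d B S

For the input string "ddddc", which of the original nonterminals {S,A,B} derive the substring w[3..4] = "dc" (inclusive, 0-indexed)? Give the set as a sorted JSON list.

CNF form of G:
  S -> S X3 | T1 B | T1 T1
  A -> S S | T0 T0 | c
  B -> S S | T0 T0 | T1 X2 | c | d
  T0 -> b
  T1 -> d
  X2 -> B S
  X3 -> S A

CYK fill, restricted to cells inside w[3..4]:
  [3..3]={B,T1}  "d"  orig:{B}
  [4..4]={A,B}  "c"
  [3..4]={S}  "dc"

Original NTs in T[3,4] deriving "dc": ["S"]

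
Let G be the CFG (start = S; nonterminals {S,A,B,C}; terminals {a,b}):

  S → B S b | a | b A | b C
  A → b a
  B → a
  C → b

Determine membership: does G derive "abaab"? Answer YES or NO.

CNF form of G:
  S -> B X2 | T0 A | T0 C | a
  A -> T0 T1
  B -> a
  C -> b
  T0 -> b
  T1 -> a
  X2 -> S T0

CYK fill:
  cell(0,0) a: {B,S,T1}  orig:{B,S}
  cell(1,1) b: {C,T0}  orig:{C}
  cell(2,2) a: {B,S,T1}  orig:{B,S}
  cell(3,3) a: {B,S,T1}  orig:{B,S}
  cell(4,4) b: {C,T0}  orig:{C}
  cell(0,1) ab: {X2}  orig:{}
  cell(1,2) ba: {A}
  cell(2,3) aa: ∅
  cell(3,4) ab: {X2}  orig:{}
  cell(0,2) aba: ∅
  cell(1,3) baa: ∅
  cell(2,4) aab: {S}
  cell(0,3) abaa: ∅
  cell(1,4) baab: ∅
  cell(0,4) abaab: ∅

S ∉ T[0,4] ⇒ NO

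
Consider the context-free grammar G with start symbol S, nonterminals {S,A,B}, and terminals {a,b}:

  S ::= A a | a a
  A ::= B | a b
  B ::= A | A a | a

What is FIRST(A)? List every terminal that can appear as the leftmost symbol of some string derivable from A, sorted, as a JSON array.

Compute FIRST by fixpoint:
[1]
  A via A→a b: +{a}
  B via B→A: +{a}
  S via S→A a: +{a}
  S: {a}  A: {a}  B: {a}
[2] — fixpoint
  S: {a}  A: {a}  B: {a}

FIRST(A) = ["a"]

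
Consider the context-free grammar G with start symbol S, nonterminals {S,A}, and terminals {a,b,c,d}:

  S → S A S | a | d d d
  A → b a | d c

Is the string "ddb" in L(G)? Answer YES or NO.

Convert to CNF:
  S -> S X4 | T2 X5 | a
  A -> T0 T1 | T2 T3
  T0 -> b
  T1 -> a
  T2 -> d
  T3 -> c
  X4 -> A S
  X5 -> T2 T2

CYK fill:
  cell(0,0) d: {T2}  orig:{}
  cell(1,1) d: {T2}  orig:{}
  cell(2,2) b: {T0}  orig:{}
  cell(0,1) dd: {X5}  orig:{}
  cell(1,2) db: ∅
  cell(0,2) ddb: ∅

S ∉ T[0,2] ⇒ NO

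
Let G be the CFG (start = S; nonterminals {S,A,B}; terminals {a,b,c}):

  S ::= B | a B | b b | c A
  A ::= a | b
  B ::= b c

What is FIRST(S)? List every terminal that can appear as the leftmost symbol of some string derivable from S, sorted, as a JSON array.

FIRST sets, iterate to fixpoint:
iter 1:
  A via A→a: +{a}
  A via A→b: +{b}
  B via B→b c: +{b}
  S via S→B: +{b}
  S via S→a B: +{a}
  S via S→c A: +{c}
  FIRST(S)={a,b,c}  FIRST(A)={a,b}  FIRST(B)={b}
iter 2: done
  FIRST(S)={a,b,c}  FIRST(A)={a,b}  FIRST(B)={b}

FIRST(S) = ["a", "b", "c"]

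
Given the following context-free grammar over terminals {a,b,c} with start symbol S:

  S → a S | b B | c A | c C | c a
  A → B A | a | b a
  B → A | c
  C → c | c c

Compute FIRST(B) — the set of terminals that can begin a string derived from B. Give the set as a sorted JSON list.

FIRST iteration:
iter 1:
  A via A→a: +{a}
  A via A→b a: +{b}
  B via B→A: +{a,b}
  B via B→c: +{c}
  C via C→c: +{c}
  S via S→a S: +{a}
  S via S→b B: +{b}
  S via S→c A: +{c}
  S: {a,b,c}  A: {a,b}  B: {a,b,c}  C: {c}
iter 2:
  A via A→B A: +{c}
  S: {a,b,c}  A: {a,b,c}  B: {a,b,c}  C: {c}
iter 3: — fixpoint
  S: {a,b,c}  A: {a,b,c}  B: {a,b,c}  C: {c}

FIRST(B) = ["a", "b", "c"]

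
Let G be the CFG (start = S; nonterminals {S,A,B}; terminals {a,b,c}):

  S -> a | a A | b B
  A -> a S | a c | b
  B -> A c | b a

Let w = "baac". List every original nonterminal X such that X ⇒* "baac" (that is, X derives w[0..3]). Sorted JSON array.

Convert to CNF:
  S -> T0 A | T2 B | a
  A -> T0 S | T0 T1 | b
  B -> A T1 | T2 T0
  T0 -> a
  T1 -> c
  T2 -> b

CYK table (by increasing span) (cells [i..j] with 0 ≤ i ≤ j ≤ 3 only):
  [0..0]={A,T2}  "b"  orig:{A}
  [1..1]={S,T0}  "a"  orig:{S}
  [2..2]={S,T0}  "a"  orig:{S}
  [3..3]={T1}  "c"  orig:{}
  [0..1]={B}  "ba"
  [1..2]={A}  "aa"
  [2..3]={A}  "ac"
  [0..2]=∅  "baa"
  [1..3]={B,S}  "aac"
  [0..3]={S}  "baac"

Original NTs in T[0,3] deriving "baac": ["S"]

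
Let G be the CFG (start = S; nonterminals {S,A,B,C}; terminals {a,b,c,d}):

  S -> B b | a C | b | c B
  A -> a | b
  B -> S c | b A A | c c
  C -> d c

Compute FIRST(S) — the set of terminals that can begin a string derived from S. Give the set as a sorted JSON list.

FIRST sets, iterate to fixpoint:
round 1:
  A via A→a: +{a}
  A via A→b: +{b}
  B via B→b A A: +{b}
  B via B→c c: +{c}
  C via C→d c: +{d}
  S via S→B b: +{b,c}
  S via S→a C: +{a}
  FIRST[S]={a,b,c}  FIRST[A]={a,b}  FIRST[B]={b,c}  FIRST[C]={d}
round 2:
  B via B→S c: +{a}
  FIRST[S]={a,b,c}  FIRST[A]={a,b}  FIRST[B]={a,b,c}  FIRST[C]={d}
round 3: done
  FIRST[S]={a,b,c}  FIRST[A]={a,b}  FIRST[B]={a,b,c}  FIRST[C]={d}

FIRST(S) = ["a", "b", "c"]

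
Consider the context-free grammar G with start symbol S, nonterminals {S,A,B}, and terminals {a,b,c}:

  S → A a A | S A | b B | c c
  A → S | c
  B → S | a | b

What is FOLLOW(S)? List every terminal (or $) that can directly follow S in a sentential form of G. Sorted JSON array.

FIRST sets, iterate to fixpoint:
iter 1:
  A via A→c: +{c}
  B via B→a: +{a}
  B via B→b: +{b}
  S via S→A a A: +{c}
  S via S→b B: +{b}
  FIRST[S]={b,c}  FIRST[A]={c}  FIRST[B]={a,b}
iter 2:
  A via A→S: +{b}
  B via B→S: +{c}
  FIRST[S]={b,c}  FIRST[A]={b,c}  FIRST[B]={a,b,c}
iter 3: — fixpoint
  FIRST[S]={b,c}  FIRST[A]={b,c}  FIRST[B]={a,b,c}

FOLLOW iteration:
initialize: $ ∈ FOLLOW(S)
[1]
  S→A a A: FOLLOW(A) ⊇ FIRST(a) = {a}; new: +{a}
  S→A a A: FOLLOW(A) ⊇ FOLLOW(S) ⊇ {$}; new: +{$}
  S→S A: FOLLOW(S) ⊇ FIRST(A) = {b,c}; new: +{b,c}
  S→S A: FOLLOW(A) ⊇ FOLLOW(S) ⊇ {$,b,c}; new: +{b,c}
  S→b B: FOLLOW(B) ⊇ FOLLOW(S) ⊇ {$,b,c}; new: +{$,b,c}
  S: {$,b,c}  A: {$,a,b,c}  B: {$,b,c}
[2]
  A→S: FOLLOW(S) ⊇ FOLLOW(A) ⊇ {$,a,b,c}; new: +{a}
  S→b B: FOLLOW(B) ⊇ FOLLOW(S) ⊇ {$,a,b,c}; new: +{a}
  S: {$,a,b,c}  A: {$,a,b,c}  B: {$,a,b,c}
[3] (no change)
  S: {$,a,b,c}  A: {$,a,b,c}  B: {$,a,b,c}

FOLLOW(S) = ["$", "a", "b", "c"]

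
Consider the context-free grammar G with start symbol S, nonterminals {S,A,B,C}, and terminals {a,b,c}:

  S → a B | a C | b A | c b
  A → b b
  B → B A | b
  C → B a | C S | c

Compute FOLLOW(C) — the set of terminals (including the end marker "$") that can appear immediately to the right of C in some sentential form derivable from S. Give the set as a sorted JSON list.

FIRST iteration:
[1]
  A via A→b b: +{b}
  B via B→b: +{b}
  C via C→B a: +{b}
  C via C→c: +{c}
  S via S→a B: +{a}
  S via S→b A: +{b}
  S via S→c b: +{c}
  FIRST(S)={a,b,c}  FIRST(A)={b}  FIRST(B)={b}  FIRST(C)={b,c}
[2] (stable)
  FIRST(S)={a,b,c}  FIRST(A)={b}  FIRST(B)={b}  FIRST(C)={b,c}

Compute FOLLOW by fixpoint:
initialize: $ ∈ FOLLOW(S)
round 1:
  B→B A: FOLLOW(B) ⊇ FIRST(A) = {b}; new: +{b}
  B→B A: FOLLOW(A) ⊇ FOLLOW(B) ⊇ {b}; new: +{b}
  C→B a: FOLLOW(B) ⊇ FIRST(a) = {a}; new: +{a}
  C→C S: FOLLOW(C) ⊇ FIRST(S) = {a,b,c}; new: +{a,b,c}
  C→C S: FOLLOW(S) ⊇ FOLLOW(C) ⊇ {a,b,c}; new: +{a,b,c}
  S→a B: FOLLOW(B) ⊇ FOLLOW(S) ⊇ {$,a,b,c}; new: +{$,c}
  S→a C: FOLLOW(C) ⊇ FOLLOW(S) ⊇ {$,a,b,c}; new: +{$}
  S→b A: FOLLOW(A) ⊇ FOLLOW(S) ⊇ {$,a,b,c}; new: +{$,a,c}
  S: {$,a,b,c}  A: {$,a,b,c}  B: {$,a,b,c}  C: {$,a,b,c}
round 2: (no change)
  S: {$,a,b,c}  A: {$,a,b,c}  B: {$,a,b,c}  C: {$,a,b,c}

FOLLOW(C) = ["$", "a", "b", "c"]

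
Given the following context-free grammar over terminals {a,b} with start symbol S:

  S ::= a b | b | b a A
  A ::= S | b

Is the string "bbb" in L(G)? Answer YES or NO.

CNF form of G:
  S -> T0 T1 | T1 X3 | b
  A -> T0 T1 | T1 X2 | b
  T0 -> a
  T1 -> b
  X2 -> T0 A
  X3 -> T0 A

CYK fill:
  cell(0,0) b: {A,S,T1}  orig:{A,S}
  cell(1,1) b: {A,S,T1}  orig:{A,S}
  cell(2,2) b: {A,S,T1}  orig:{A,S}
  cell(0,1) bb: ∅
  cell(1,2) bb: ∅
  cell(0,2) bbb: ∅

S ∉ T[0,2] ⇒ NO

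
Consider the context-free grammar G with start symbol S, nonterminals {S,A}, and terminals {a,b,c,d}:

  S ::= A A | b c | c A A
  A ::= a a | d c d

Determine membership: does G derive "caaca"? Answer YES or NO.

Convert to CNF:
  S -> A A | T2 X5 | T3 T2
  A -> T0 T0 | T1 X4
  T0 -> a
  T1 -> d
  T2 -> c
  T3 -> b
  X4 -> T2 T1
  X5 -> A A

CYK fill:
  T[0,0] 'c' = {T2}  orig:{}
  T[1,1] 'a' = {T0}  orig:{}
  T[2,2] 'a' = {T0}  orig:{}
  T[3,3] 'c' = {T2}  orig:{}
  T[4,4] 'a' = {T0}  orig:{}
  T[0,1] 'ca' = ∅
  T[1,2] 'aa' = {A}
  T[2,3] 'ac' = ∅
  T[3,4] 'ca' = ∅
  T[0,2] 'caa' = ∅
  T[1,3] 'aac' = ∅
  T[2,4] 'aca' = ∅
  T[0,3] 'caac' = ∅
  T[1,4] 'aaca' = ∅
  T[0,4] 'caaca' = ∅

S ∉ T[0,4] ⇒ NO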